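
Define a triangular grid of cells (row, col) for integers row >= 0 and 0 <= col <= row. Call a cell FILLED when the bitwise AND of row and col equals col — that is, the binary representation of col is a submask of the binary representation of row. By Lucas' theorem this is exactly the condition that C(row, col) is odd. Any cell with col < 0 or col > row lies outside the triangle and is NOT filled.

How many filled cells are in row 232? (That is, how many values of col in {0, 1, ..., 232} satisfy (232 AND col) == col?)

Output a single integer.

232 in binary = 11101000
popcount(232) = number of 1-bits in 11101000 = 4
A col c satisfies (232 AND c) == c iff every set bit of c is also set in 232; each of the 4 set bits of 232 can independently be on or off in c.
count = 2^4 = 16

Answer: 16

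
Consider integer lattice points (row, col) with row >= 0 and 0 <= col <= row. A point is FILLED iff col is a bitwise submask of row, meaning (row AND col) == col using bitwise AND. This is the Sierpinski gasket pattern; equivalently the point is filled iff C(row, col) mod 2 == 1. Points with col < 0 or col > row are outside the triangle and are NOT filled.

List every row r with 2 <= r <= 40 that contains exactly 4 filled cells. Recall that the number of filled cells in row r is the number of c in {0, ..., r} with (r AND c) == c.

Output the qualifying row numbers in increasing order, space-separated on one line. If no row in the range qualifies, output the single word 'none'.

Answer: 3 5 6 9 10 12 17 18 20 24 33 34 36 40

Derivation:
Row r has 2^popcount(r) filled cells, so we need popcount(r) = log2(4) = 2.
Scan r = 2..40 and keep those with exactly 2 one-bits:
r=2=10 popcount=1 -> skip
r=3=11 popcount=2 -> KEEP
r=4=100 popcount=1 -> skip
r=5=101 popcount=2 -> KEEP
r=6=110 popcount=2 -> KEEP
r=7=111 popcount=3 -> skip
r=8=1000 popcount=1 -> skip
r=9=1001 popcount=2 -> KEEP
r=10=1010 popcount=2 -> KEEP
r=11=1011 popcount=3 -> skip
r=12=1100 popcount=2 -> KEEP
r=13=1101 popcount=3 -> skip
r=14=1110 popcount=3 -> skip
r=15=1111 popcount=4 -> skip
r=16=10000 popcount=1 -> skip
r=17=10001 popcount=2 -> KEEP
r=18=10010 popcount=2 -> KEEP
r=19=10011 popcount=3 -> skip
r=20=10100 popcount=2 -> KEEP
r=21=10101 popcount=3 -> skip
r=22=10110 popcount=3 -> skip
r=23=10111 popcount=4 -> skip
r=24=11000 popcount=2 -> KEEP
r=25=11001 popcount=3 -> skip
r=26=11010 popcount=3 -> skip
r=27=11011 popcount=4 -> skip
r=28=11100 popcount=3 -> skip
r=29=11101 popcount=4 -> skip
r=30=11110 popcount=4 -> skip
r=31=11111 popcount=5 -> skip
r=32=100000 popcount=1 -> skip
r=33=100001 popcount=2 -> KEEP
r=34=100010 popcount=2 -> KEEP
r=35=100011 popcount=3 -> skip
r=36=100100 popcount=2 -> KEEP
r=37=100101 popcount=3 -> skip
r=38=100110 popcount=3 -> skip
r=39=100111 popcount=4 -> skip
r=40=101000 popcount=2 -> KEEP
Kept rows: 3 5 6 9 10 12 17 18 20 24 33 34 36 40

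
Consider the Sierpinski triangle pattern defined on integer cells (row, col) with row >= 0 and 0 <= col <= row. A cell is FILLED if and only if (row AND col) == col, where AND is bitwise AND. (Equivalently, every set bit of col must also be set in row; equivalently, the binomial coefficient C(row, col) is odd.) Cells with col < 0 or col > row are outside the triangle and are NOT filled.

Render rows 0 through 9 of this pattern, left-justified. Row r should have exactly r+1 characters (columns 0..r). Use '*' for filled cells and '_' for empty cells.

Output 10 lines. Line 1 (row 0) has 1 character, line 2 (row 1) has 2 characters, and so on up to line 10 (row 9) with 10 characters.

r0=0: *
r1=1: **
r2=10: *_*
r3=11: ****
r4=100: *___*
r5=101: **__**
r6=110: *_*_*_*
r7=111: ********
r8=1000: *_______*
r9=1001: **______**

Answer: *
**
*_*
****
*___*
**__**
*_*_*_*
********
*_______*
**______**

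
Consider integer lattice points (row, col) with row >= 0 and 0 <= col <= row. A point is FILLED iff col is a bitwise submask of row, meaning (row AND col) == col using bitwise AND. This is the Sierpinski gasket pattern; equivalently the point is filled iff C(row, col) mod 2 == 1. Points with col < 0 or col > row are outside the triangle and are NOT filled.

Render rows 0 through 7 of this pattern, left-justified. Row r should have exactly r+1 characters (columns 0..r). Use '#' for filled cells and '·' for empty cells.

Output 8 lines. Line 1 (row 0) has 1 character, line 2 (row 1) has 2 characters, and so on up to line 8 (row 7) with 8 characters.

Answer: #
##
#·#
####
#···#
##··##
#·#·#·#
########

Derivation:
r0=0: #
r1=1: ##
r2=10: #·#
r3=11: ####
r4=100: #···#
r5=101: ##··##
r6=110: #·#·#·#
r7=111: ########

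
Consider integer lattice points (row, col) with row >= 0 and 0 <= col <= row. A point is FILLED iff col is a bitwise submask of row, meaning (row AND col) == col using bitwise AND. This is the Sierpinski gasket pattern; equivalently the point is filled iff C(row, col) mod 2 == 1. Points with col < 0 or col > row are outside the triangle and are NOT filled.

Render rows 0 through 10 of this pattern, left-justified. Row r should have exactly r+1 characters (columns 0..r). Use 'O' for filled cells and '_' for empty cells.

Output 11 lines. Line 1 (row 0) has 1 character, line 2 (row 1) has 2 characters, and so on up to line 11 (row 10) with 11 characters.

Answer: O
OO
O_O
OOOO
O___O
OO__OO
O_O_O_O
OOOOOOOO
O_______O
OO______OO
O_O_____O_O

Derivation:
r0=0: O
r1=1: OO
r2=10: O_O
r3=11: OOOO
r4=100: O___O
r5=101: OO__OO
r6=110: O_O_O_O
r7=111: OOOOOOOO
r8=1000: O_______O
r9=1001: OO______OO
r10=1010: O_O_____O_O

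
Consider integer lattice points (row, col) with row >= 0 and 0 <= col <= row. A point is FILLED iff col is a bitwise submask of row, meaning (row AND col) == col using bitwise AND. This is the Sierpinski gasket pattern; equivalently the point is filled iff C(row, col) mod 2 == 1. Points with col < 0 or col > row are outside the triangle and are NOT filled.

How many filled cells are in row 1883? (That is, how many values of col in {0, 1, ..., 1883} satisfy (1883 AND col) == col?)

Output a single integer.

1883 in binary = 11101011011
popcount(1883) = number of 1-bits in 11101011011 = 8
A col c satisfies (1883 AND c) == c iff every set bit of c is also set in 1883; each of the 8 set bits of 1883 can independently be on or off in c.
count = 2^8 = 256

Answer: 256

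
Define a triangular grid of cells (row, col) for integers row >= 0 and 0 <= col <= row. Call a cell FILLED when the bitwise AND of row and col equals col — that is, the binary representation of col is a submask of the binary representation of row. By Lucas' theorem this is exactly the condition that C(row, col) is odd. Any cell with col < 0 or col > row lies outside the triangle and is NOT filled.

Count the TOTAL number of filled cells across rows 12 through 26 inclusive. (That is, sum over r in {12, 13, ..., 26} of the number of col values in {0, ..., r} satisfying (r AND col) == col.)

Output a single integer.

r12=1100 pc2: +4 =4
r13=1101 pc3: +8 =12
r14=1110 pc3: +8 =20
r15=1111 pc4: +16 =36
r16=10000 pc1: +2 =38
r17=10001 pc2: +4 =42
r18=10010 pc2: +4 =46
r19=10011 pc3: +8 =54
r20=10100 pc2: +4 =58
r21=10101 pc3: +8 =66
r22=10110 pc3: +8 =74
r23=10111 pc4: +16 =90
r24=11000 pc2: +4 =94
r25=11001 pc3: +8 =102
r26=11010 pc3: +8 =110

Answer: 110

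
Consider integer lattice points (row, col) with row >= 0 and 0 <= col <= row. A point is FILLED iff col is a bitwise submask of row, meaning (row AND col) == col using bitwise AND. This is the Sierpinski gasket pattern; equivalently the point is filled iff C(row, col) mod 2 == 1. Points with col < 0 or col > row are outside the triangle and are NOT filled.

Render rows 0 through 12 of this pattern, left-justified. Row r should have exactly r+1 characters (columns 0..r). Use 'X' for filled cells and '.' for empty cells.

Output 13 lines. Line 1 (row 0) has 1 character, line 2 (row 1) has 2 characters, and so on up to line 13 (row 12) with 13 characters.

r0=0: X
r1=1: XX
r2=10: X.X
r3=11: XXXX
r4=100: X...X
r5=101: XX..XX
r6=110: X.X.X.X
r7=111: XXXXXXXX
r8=1000: X.......X
r9=1001: XX......XX
r10=1010: X.X.....X.X
r11=1011: XXXX....XXXX
r12=1100: X...X...X...X

Answer: X
XX
X.X
XXXX
X...X
XX..XX
X.X.X.X
XXXXXXXX
X.......X
XX......XX
X.X.....X.X
XXXX....XXXX
X...X...X...X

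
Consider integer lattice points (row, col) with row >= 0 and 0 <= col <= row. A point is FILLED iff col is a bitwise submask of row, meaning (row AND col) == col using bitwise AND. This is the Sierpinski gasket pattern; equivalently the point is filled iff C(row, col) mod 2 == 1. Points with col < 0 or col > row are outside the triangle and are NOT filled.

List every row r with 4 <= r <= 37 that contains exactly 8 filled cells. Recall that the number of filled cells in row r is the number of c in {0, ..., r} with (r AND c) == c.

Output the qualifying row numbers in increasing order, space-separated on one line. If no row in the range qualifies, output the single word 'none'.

Answer: 7 11 13 14 19 21 22 25 26 28 35 37

Derivation:
Row r has 2^popcount(r) filled cells, so we need popcount(r) = log2(8) = 3.
Scan r = 4..37 and keep those with exactly 3 one-bits:
r=4=100 popcount=1 -> skip
r=5=101 popcount=2 -> skip
r=6=110 popcount=2 -> skip
r=7=111 popcount=3 -> KEEP
r=8=1000 popcount=1 -> skip
r=9=1001 popcount=2 -> skip
r=10=1010 popcount=2 -> skip
r=11=1011 popcount=3 -> KEEP
r=12=1100 popcount=2 -> skip
r=13=1101 popcount=3 -> KEEP
r=14=1110 popcount=3 -> KEEP
r=15=1111 popcount=4 -> skip
r=16=10000 popcount=1 -> skip
r=17=10001 popcount=2 -> skip
r=18=10010 popcount=2 -> skip
r=19=10011 popcount=3 -> KEEP
r=20=10100 popcount=2 -> skip
r=21=10101 popcount=3 -> KEEP
r=22=10110 popcount=3 -> KEEP
r=23=10111 popcount=4 -> skip
r=24=11000 popcount=2 -> skip
r=25=11001 popcount=3 -> KEEP
r=26=11010 popcount=3 -> KEEP
r=27=11011 popcount=4 -> skip
r=28=11100 popcount=3 -> KEEP
r=29=11101 popcount=4 -> skip
r=30=11110 popcount=4 -> skip
r=31=11111 popcount=5 -> skip
r=32=100000 popcount=1 -> skip
r=33=100001 popcount=2 -> skip
r=34=100010 popcount=2 -> skip
r=35=100011 popcount=3 -> KEEP
r=36=100100 popcount=2 -> skip
r=37=100101 popcount=3 -> KEEP
Kept rows: 7 11 13 14 19 21 22 25 26 28 35 37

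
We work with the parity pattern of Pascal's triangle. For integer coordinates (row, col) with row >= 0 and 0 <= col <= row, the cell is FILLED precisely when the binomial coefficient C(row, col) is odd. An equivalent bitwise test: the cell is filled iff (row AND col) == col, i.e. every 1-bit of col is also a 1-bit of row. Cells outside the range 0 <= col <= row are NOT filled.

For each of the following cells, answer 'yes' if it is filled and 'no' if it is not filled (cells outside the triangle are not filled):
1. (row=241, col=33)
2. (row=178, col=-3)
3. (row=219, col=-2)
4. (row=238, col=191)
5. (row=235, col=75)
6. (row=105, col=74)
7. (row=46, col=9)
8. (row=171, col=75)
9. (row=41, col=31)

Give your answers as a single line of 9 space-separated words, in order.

(241,33): row=0b11110001, col=0b100001, row AND col = 0b100001 = 33; 33 == 33 -> filled
(178,-3): col outside [0, 178] -> not filled
(219,-2): col outside [0, 219] -> not filled
(238,191): row=0b11101110, col=0b10111111, row AND col = 0b10101110 = 174; 174 != 191 -> empty
(235,75): row=0b11101011, col=0b1001011, row AND col = 0b1001011 = 75; 75 == 75 -> filled
(105,74): row=0b1101001, col=0b1001010, row AND col = 0b1001000 = 72; 72 != 74 -> empty
(46,9): row=0b101110, col=0b1001, row AND col = 0b1000 = 8; 8 != 9 -> empty
(171,75): row=0b10101011, col=0b1001011, row AND col = 0b1011 = 11; 11 != 75 -> empty
(41,31): row=0b101001, col=0b11111, row AND col = 0b1001 = 9; 9 != 31 -> empty

Answer: yes no no no yes no no no no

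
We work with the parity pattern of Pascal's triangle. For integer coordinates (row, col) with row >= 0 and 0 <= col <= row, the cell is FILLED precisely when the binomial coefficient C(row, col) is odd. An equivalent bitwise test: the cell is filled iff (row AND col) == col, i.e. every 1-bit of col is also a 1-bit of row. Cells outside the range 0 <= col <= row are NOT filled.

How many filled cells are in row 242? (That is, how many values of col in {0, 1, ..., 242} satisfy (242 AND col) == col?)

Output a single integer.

242 in binary = 11110010
popcount(242) = number of 1-bits in 11110010 = 5
A col c satisfies (242 AND c) == c iff every set bit of c is also set in 242; each of the 5 set bits of 242 can independently be on or off in c.
count = 2^5 = 32

Answer: 32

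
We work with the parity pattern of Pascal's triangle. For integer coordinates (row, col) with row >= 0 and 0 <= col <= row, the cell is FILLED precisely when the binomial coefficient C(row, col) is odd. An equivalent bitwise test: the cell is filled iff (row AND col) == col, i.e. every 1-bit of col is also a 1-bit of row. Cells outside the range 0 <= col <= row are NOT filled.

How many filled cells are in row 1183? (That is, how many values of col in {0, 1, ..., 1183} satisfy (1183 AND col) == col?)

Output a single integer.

Answer: 128

Derivation:
1183 in binary = 10010011111
popcount(1183) = number of 1-bits in 10010011111 = 7
A col c satisfies (1183 AND c) == c iff every set bit of c is also set in 1183; each of the 7 set bits of 1183 can independently be on or off in c.
count = 2^7 = 128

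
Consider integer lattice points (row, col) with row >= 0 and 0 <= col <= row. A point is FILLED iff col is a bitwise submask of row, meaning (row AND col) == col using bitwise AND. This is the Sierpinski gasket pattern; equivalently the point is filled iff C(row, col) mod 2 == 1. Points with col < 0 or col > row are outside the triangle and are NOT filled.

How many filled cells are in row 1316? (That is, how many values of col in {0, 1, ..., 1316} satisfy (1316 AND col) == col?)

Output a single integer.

Answer: 16

Derivation:
1316 in binary = 10100100100
popcount(1316) = number of 1-bits in 10100100100 = 4
A col c satisfies (1316 AND c) == c iff every set bit of c is also set in 1316; each of the 4 set bits of 1316 can independently be on or off in c.
count = 2^4 = 16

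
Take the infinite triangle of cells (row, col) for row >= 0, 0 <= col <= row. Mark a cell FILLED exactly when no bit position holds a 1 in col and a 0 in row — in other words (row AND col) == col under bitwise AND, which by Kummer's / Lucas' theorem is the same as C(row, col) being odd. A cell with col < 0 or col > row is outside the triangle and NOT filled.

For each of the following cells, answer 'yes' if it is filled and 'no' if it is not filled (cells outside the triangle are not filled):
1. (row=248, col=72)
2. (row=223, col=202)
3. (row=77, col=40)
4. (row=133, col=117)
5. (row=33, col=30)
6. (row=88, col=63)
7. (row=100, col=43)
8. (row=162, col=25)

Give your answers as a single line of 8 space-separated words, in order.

Answer: yes yes no no no no no no

Derivation:
(248,72): row=0b11111000, col=0b1001000, row AND col = 0b1001000 = 72; 72 == 72 -> filled
(223,202): row=0b11011111, col=0b11001010, row AND col = 0b11001010 = 202; 202 == 202 -> filled
(77,40): row=0b1001101, col=0b101000, row AND col = 0b1000 = 8; 8 != 40 -> empty
(133,117): row=0b10000101, col=0b1110101, row AND col = 0b101 = 5; 5 != 117 -> empty
(33,30): row=0b100001, col=0b11110, row AND col = 0b0 = 0; 0 != 30 -> empty
(88,63): row=0b1011000, col=0b111111, row AND col = 0b11000 = 24; 24 != 63 -> empty
(100,43): row=0b1100100, col=0b101011, row AND col = 0b100000 = 32; 32 != 43 -> empty
(162,25): row=0b10100010, col=0b11001, row AND col = 0b0 = 0; 0 != 25 -> empty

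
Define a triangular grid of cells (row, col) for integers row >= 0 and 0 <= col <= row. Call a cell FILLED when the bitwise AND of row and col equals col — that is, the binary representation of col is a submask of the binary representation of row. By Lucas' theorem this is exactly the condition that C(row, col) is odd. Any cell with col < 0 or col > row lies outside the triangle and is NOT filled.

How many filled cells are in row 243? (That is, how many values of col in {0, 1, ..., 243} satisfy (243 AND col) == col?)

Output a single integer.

243 in binary = 11110011
popcount(243) = number of 1-bits in 11110011 = 6
A col c satisfies (243 AND c) == c iff every set bit of c is also set in 243; each of the 6 set bits of 243 can independently be on or off in c.
count = 2^6 = 64

Answer: 64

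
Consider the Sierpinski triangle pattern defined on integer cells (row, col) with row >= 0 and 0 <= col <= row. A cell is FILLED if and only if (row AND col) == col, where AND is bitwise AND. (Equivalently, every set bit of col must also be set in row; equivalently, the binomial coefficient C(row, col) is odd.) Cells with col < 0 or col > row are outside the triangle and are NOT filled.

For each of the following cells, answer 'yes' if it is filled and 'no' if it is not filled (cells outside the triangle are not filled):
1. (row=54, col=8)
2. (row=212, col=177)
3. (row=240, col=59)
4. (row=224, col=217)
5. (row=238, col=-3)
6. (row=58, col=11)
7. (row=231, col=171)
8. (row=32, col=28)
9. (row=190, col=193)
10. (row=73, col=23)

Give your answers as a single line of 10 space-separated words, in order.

(54,8): row=0b110110, col=0b1000, row AND col = 0b0 = 0; 0 != 8 -> empty
(212,177): row=0b11010100, col=0b10110001, row AND col = 0b10010000 = 144; 144 != 177 -> empty
(240,59): row=0b11110000, col=0b111011, row AND col = 0b110000 = 48; 48 != 59 -> empty
(224,217): row=0b11100000, col=0b11011001, row AND col = 0b11000000 = 192; 192 != 217 -> empty
(238,-3): col outside [0, 238] -> not filled
(58,11): row=0b111010, col=0b1011, row AND col = 0b1010 = 10; 10 != 11 -> empty
(231,171): row=0b11100111, col=0b10101011, row AND col = 0b10100011 = 163; 163 != 171 -> empty
(32,28): row=0b100000, col=0b11100, row AND col = 0b0 = 0; 0 != 28 -> empty
(190,193): col outside [0, 190] -> not filled
(73,23): row=0b1001001, col=0b10111, row AND col = 0b1 = 1; 1 != 23 -> empty

Answer: no no no no no no no no no no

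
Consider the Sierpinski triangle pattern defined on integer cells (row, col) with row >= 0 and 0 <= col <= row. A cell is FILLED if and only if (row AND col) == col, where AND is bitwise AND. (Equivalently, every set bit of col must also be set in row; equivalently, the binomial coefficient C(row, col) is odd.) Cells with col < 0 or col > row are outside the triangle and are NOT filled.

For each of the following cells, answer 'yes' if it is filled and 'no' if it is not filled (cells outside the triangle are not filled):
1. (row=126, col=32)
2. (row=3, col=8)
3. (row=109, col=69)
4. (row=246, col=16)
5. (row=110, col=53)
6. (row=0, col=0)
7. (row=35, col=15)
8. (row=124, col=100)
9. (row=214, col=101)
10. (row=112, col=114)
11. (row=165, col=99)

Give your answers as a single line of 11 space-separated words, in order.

(126,32): row=0b1111110, col=0b100000, row AND col = 0b100000 = 32; 32 == 32 -> filled
(3,8): col outside [0, 3] -> not filled
(109,69): row=0b1101101, col=0b1000101, row AND col = 0b1000101 = 69; 69 == 69 -> filled
(246,16): row=0b11110110, col=0b10000, row AND col = 0b10000 = 16; 16 == 16 -> filled
(110,53): row=0b1101110, col=0b110101, row AND col = 0b100100 = 36; 36 != 53 -> empty
(0,0): row=0b0, col=0b0, row AND col = 0b0 = 0; 0 == 0 -> filled
(35,15): row=0b100011, col=0b1111, row AND col = 0b11 = 3; 3 != 15 -> empty
(124,100): row=0b1111100, col=0b1100100, row AND col = 0b1100100 = 100; 100 == 100 -> filled
(214,101): row=0b11010110, col=0b1100101, row AND col = 0b1000100 = 68; 68 != 101 -> empty
(112,114): col outside [0, 112] -> not filled
(165,99): row=0b10100101, col=0b1100011, row AND col = 0b100001 = 33; 33 != 99 -> empty

Answer: yes no yes yes no yes no yes no no no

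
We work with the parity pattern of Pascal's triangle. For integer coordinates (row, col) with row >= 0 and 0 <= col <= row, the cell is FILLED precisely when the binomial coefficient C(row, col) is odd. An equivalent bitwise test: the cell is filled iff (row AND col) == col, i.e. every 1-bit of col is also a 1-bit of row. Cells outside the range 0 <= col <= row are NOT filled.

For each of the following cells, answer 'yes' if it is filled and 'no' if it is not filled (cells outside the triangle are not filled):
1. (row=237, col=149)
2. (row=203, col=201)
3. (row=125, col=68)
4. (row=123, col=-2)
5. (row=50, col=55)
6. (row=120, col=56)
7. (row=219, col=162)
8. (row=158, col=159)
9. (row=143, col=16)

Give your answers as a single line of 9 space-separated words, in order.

(237,149): row=0b11101101, col=0b10010101, row AND col = 0b10000101 = 133; 133 != 149 -> empty
(203,201): row=0b11001011, col=0b11001001, row AND col = 0b11001001 = 201; 201 == 201 -> filled
(125,68): row=0b1111101, col=0b1000100, row AND col = 0b1000100 = 68; 68 == 68 -> filled
(123,-2): col outside [0, 123] -> not filled
(50,55): col outside [0, 50] -> not filled
(120,56): row=0b1111000, col=0b111000, row AND col = 0b111000 = 56; 56 == 56 -> filled
(219,162): row=0b11011011, col=0b10100010, row AND col = 0b10000010 = 130; 130 != 162 -> empty
(158,159): col outside [0, 158] -> not filled
(143,16): row=0b10001111, col=0b10000, row AND col = 0b0 = 0; 0 != 16 -> empty

Answer: no yes yes no no yes no no no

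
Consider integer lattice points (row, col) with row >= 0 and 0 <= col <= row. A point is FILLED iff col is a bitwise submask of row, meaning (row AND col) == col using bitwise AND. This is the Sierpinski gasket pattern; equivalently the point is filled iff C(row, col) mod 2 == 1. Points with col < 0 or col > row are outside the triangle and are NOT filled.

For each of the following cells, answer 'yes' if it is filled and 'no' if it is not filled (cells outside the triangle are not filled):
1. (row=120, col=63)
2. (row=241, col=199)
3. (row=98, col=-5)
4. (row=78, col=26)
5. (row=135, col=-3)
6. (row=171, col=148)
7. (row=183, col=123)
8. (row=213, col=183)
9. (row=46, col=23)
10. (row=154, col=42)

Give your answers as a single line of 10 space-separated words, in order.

(120,63): row=0b1111000, col=0b111111, row AND col = 0b111000 = 56; 56 != 63 -> empty
(241,199): row=0b11110001, col=0b11000111, row AND col = 0b11000001 = 193; 193 != 199 -> empty
(98,-5): col outside [0, 98] -> not filled
(78,26): row=0b1001110, col=0b11010, row AND col = 0b1010 = 10; 10 != 26 -> empty
(135,-3): col outside [0, 135] -> not filled
(171,148): row=0b10101011, col=0b10010100, row AND col = 0b10000000 = 128; 128 != 148 -> empty
(183,123): row=0b10110111, col=0b1111011, row AND col = 0b110011 = 51; 51 != 123 -> empty
(213,183): row=0b11010101, col=0b10110111, row AND col = 0b10010101 = 149; 149 != 183 -> empty
(46,23): row=0b101110, col=0b10111, row AND col = 0b110 = 6; 6 != 23 -> empty
(154,42): row=0b10011010, col=0b101010, row AND col = 0b1010 = 10; 10 != 42 -> empty

Answer: no no no no no no no no no no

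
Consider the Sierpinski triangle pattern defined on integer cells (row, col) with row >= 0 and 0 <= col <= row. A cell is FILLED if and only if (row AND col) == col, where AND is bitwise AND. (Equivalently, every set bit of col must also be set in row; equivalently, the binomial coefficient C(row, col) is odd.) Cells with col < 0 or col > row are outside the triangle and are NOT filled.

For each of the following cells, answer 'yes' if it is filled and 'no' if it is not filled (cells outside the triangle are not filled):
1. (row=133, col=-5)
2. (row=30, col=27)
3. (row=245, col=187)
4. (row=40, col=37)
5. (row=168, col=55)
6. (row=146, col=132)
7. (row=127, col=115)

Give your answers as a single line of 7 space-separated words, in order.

Answer: no no no no no no yes

Derivation:
(133,-5): col outside [0, 133] -> not filled
(30,27): row=0b11110, col=0b11011, row AND col = 0b11010 = 26; 26 != 27 -> empty
(245,187): row=0b11110101, col=0b10111011, row AND col = 0b10110001 = 177; 177 != 187 -> empty
(40,37): row=0b101000, col=0b100101, row AND col = 0b100000 = 32; 32 != 37 -> empty
(168,55): row=0b10101000, col=0b110111, row AND col = 0b100000 = 32; 32 != 55 -> empty
(146,132): row=0b10010010, col=0b10000100, row AND col = 0b10000000 = 128; 128 != 132 -> empty
(127,115): row=0b1111111, col=0b1110011, row AND col = 0b1110011 = 115; 115 == 115 -> filled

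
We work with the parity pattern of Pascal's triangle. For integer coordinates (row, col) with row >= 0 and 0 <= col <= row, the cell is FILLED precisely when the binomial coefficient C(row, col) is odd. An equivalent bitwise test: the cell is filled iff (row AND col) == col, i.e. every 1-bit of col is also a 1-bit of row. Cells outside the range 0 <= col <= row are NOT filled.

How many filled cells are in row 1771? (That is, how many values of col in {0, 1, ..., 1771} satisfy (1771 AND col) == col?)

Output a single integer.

1771 in binary = 11011101011
popcount(1771) = number of 1-bits in 11011101011 = 8
A col c satisfies (1771 AND c) == c iff every set bit of c is also set in 1771; each of the 8 set bits of 1771 can independently be on or off in c.
count = 2^8 = 256

Answer: 256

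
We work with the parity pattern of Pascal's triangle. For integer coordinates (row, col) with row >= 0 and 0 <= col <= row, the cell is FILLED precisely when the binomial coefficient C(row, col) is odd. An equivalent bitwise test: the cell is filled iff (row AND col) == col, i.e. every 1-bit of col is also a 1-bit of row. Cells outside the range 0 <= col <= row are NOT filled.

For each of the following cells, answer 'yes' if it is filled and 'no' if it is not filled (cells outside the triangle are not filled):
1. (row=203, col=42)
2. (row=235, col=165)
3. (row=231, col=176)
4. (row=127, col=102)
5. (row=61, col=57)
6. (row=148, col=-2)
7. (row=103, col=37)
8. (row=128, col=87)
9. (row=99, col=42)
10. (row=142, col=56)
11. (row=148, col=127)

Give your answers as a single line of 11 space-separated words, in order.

Answer: no no no yes yes no yes no no no no

Derivation:
(203,42): row=0b11001011, col=0b101010, row AND col = 0b1010 = 10; 10 != 42 -> empty
(235,165): row=0b11101011, col=0b10100101, row AND col = 0b10100001 = 161; 161 != 165 -> empty
(231,176): row=0b11100111, col=0b10110000, row AND col = 0b10100000 = 160; 160 != 176 -> empty
(127,102): row=0b1111111, col=0b1100110, row AND col = 0b1100110 = 102; 102 == 102 -> filled
(61,57): row=0b111101, col=0b111001, row AND col = 0b111001 = 57; 57 == 57 -> filled
(148,-2): col outside [0, 148] -> not filled
(103,37): row=0b1100111, col=0b100101, row AND col = 0b100101 = 37; 37 == 37 -> filled
(128,87): row=0b10000000, col=0b1010111, row AND col = 0b0 = 0; 0 != 87 -> empty
(99,42): row=0b1100011, col=0b101010, row AND col = 0b100010 = 34; 34 != 42 -> empty
(142,56): row=0b10001110, col=0b111000, row AND col = 0b1000 = 8; 8 != 56 -> empty
(148,127): row=0b10010100, col=0b1111111, row AND col = 0b10100 = 20; 20 != 127 -> empty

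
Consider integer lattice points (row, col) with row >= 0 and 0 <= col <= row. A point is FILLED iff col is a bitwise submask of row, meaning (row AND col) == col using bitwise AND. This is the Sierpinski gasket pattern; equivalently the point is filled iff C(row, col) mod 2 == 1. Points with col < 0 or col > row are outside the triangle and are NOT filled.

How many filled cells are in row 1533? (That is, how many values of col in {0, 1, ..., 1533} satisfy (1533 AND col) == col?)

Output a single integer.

1533 in binary = 10111111101
popcount(1533) = number of 1-bits in 10111111101 = 9
A col c satisfies (1533 AND c) == c iff every set bit of c is also set in 1533; each of the 9 set bits of 1533 can independently be on or off in c.
count = 2^9 = 512

Answer: 512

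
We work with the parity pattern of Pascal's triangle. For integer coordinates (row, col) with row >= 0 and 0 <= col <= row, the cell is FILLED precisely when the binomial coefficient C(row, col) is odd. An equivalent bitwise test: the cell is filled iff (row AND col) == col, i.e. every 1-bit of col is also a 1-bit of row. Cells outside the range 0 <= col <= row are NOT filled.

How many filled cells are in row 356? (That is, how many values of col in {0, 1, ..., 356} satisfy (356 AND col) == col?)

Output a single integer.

Answer: 16

Derivation:
356 in binary = 101100100
popcount(356) = number of 1-bits in 101100100 = 4
A col c satisfies (356 AND c) == c iff every set bit of c is also set in 356; each of the 4 set bits of 356 can independently be on or off in c.
count = 2^4 = 16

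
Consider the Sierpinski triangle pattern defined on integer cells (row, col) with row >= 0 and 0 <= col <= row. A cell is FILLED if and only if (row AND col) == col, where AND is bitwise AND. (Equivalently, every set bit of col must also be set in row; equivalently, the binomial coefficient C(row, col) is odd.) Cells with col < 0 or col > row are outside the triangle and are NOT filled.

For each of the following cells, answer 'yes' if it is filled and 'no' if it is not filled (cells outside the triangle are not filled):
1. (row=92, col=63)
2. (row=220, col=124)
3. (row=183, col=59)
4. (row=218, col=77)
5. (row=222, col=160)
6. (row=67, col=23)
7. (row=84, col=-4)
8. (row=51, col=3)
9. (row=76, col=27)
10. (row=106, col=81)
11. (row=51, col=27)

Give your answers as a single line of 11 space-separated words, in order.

Answer: no no no no no no no yes no no no

Derivation:
(92,63): row=0b1011100, col=0b111111, row AND col = 0b11100 = 28; 28 != 63 -> empty
(220,124): row=0b11011100, col=0b1111100, row AND col = 0b1011100 = 92; 92 != 124 -> empty
(183,59): row=0b10110111, col=0b111011, row AND col = 0b110011 = 51; 51 != 59 -> empty
(218,77): row=0b11011010, col=0b1001101, row AND col = 0b1001000 = 72; 72 != 77 -> empty
(222,160): row=0b11011110, col=0b10100000, row AND col = 0b10000000 = 128; 128 != 160 -> empty
(67,23): row=0b1000011, col=0b10111, row AND col = 0b11 = 3; 3 != 23 -> empty
(84,-4): col outside [0, 84] -> not filled
(51,3): row=0b110011, col=0b11, row AND col = 0b11 = 3; 3 == 3 -> filled
(76,27): row=0b1001100, col=0b11011, row AND col = 0b1000 = 8; 8 != 27 -> empty
(106,81): row=0b1101010, col=0b1010001, row AND col = 0b1000000 = 64; 64 != 81 -> empty
(51,27): row=0b110011, col=0b11011, row AND col = 0b10011 = 19; 19 != 27 -> empty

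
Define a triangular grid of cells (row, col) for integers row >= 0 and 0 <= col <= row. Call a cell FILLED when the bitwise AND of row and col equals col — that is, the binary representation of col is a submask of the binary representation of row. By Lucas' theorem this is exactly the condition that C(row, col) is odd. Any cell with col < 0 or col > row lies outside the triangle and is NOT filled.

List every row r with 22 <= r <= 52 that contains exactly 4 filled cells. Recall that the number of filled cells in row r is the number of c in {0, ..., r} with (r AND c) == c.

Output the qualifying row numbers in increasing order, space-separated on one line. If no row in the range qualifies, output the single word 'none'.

Row r has 2^popcount(r) filled cells, so we need popcount(r) = log2(4) = 2.
Scan r = 22..52 and keep those with exactly 2 one-bits:
r=22=10110 popcount=3 -> skip
r=23=10111 popcount=4 -> skip
r=24=11000 popcount=2 -> KEEP
r=25=11001 popcount=3 -> skip
r=26=11010 popcount=3 -> skip
r=27=11011 popcount=4 -> skip
r=28=11100 popcount=3 -> skip
r=29=11101 popcount=4 -> skip
r=30=11110 popcount=4 -> skip
r=31=11111 popcount=5 -> skip
r=32=100000 popcount=1 -> skip
r=33=100001 popcount=2 -> KEEP
r=34=100010 popcount=2 -> KEEP
r=35=100011 popcount=3 -> skip
r=36=100100 popcount=2 -> KEEP
r=37=100101 popcount=3 -> skip
r=38=100110 popcount=3 -> skip
r=39=100111 popcount=4 -> skip
r=40=101000 popcount=2 -> KEEP
r=41=101001 popcount=3 -> skip
r=42=101010 popcount=3 -> skip
r=43=101011 popcount=4 -> skip
r=44=101100 popcount=3 -> skip
r=45=101101 popcount=4 -> skip
r=46=101110 popcount=4 -> skip
r=47=101111 popcount=5 -> skip
r=48=110000 popcount=2 -> KEEP
r=49=110001 popcount=3 -> skip
r=50=110010 popcount=3 -> skip
r=51=110011 popcount=4 -> skip
r=52=110100 popcount=3 -> skip
Kept rows: 24 33 34 36 40 48

Answer: 24 33 34 36 40 48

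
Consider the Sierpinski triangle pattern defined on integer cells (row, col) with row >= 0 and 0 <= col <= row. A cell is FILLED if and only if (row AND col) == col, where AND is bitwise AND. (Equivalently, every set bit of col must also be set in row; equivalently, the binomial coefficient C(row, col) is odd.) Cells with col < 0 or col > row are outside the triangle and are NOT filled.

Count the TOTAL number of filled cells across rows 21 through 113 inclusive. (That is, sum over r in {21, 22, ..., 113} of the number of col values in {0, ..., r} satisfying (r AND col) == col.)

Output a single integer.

r21=10101 pc3: +8 =8
r22=10110 pc3: +8 =16
r23=10111 pc4: +16 =32
r24=11000 pc2: +4 =36
r25=11001 pc3: +8 =44
r26=11010 pc3: +8 =52
r27=11011 pc4: +16 =68
r28=11100 pc3: +8 =76
r29=11101 pc4: +16 =92
r30=11110 pc4: +16 =108
r31=11111 pc5: +32 =140
r32=100000 pc1: +2 =142
r33=100001 pc2: +4 =146
r34=100010 pc2: +4 =150
r35=100011 pc3: +8 =158
r36=100100 pc2: +4 =162
r37=100101 pc3: +8 =170
r38=100110 pc3: +8 =178
r39=100111 pc4: +16 =194
r40=101000 pc2: +4 =198
r41=101001 pc3: +8 =206
r42=101010 pc3: +8 =214
r43=101011 pc4: +16 =230
r44=101100 pc3: +8 =238
r45=101101 pc4: +16 =254
r46=101110 pc4: +16 =270
r47=101111 pc5: +32 =302
r48=110000 pc2: +4 =306
r49=110001 pc3: +8 =314
r50=110010 pc3: +8 =322
r51=110011 pc4: +16 =338
r52=110100 pc3: +8 =346
r53=110101 pc4: +16 =362
r54=110110 pc4: +16 =378
r55=110111 pc5: +32 =410
r56=111000 pc3: +8 =418
r57=111001 pc4: +16 =434
r58=111010 pc4: +16 =450
r59=111011 pc5: +32 =482
r60=111100 pc4: +16 =498
r61=111101 pc5: +32 =530
r62=111110 pc5: +32 =562
r63=111111 pc6: +64 =626
r64=1000000 pc1: +2 =628
r65=1000001 pc2: +4 =632
r66=1000010 pc2: +4 =636
r67=1000011 pc3: +8 =644
r68=1000100 pc2: +4 =648
r69=1000101 pc3: +8 =656
r70=1000110 pc3: +8 =664
r71=1000111 pc4: +16 =680
r72=1001000 pc2: +4 =684
r73=1001001 pc3: +8 =692
r74=1001010 pc3: +8 =700
r75=1001011 pc4: +16 =716
r76=1001100 pc3: +8 =724
r77=1001101 pc4: +16 =740
r78=1001110 pc4: +16 =756
r79=1001111 pc5: +32 =788
r80=1010000 pc2: +4 =792
r81=1010001 pc3: +8 =800
r82=1010010 pc3: +8 =808
r83=1010011 pc4: +16 =824
r84=1010100 pc3: +8 =832
r85=1010101 pc4: +16 =848
r86=1010110 pc4: +16 =864
r87=1010111 pc5: +32 =896
r88=1011000 pc3: +8 =904
r89=1011001 pc4: +16 =920
r90=1011010 pc4: +16 =936
r91=1011011 pc5: +32 =968
r92=1011100 pc4: +16 =984
r93=1011101 pc5: +32 =1016
r94=1011110 pc5: +32 =1048
r95=1011111 pc6: +64 =1112
r96=1100000 pc2: +4 =1116
r97=1100001 pc3: +8 =1124
r98=1100010 pc3: +8 =1132
r99=1100011 pc4: +16 =1148
r100=1100100 pc3: +8 =1156
r101=1100101 pc4: +16 =1172
r102=1100110 pc4: +16 =1188
r103=1100111 pc5: +32 =1220
r104=1101000 pc3: +8 =1228
r105=1101001 pc4: +16 =1244
r106=1101010 pc4: +16 =1260
r107=1101011 pc5: +32 =1292
r108=1101100 pc4: +16 =1308
r109=1101101 pc5: +32 =1340
r110=1101110 pc5: +32 =1372
r111=1101111 pc6: +64 =1436
r112=1110000 pc3: +8 =1444
r113=1110001 pc4: +16 =1460

Answer: 1460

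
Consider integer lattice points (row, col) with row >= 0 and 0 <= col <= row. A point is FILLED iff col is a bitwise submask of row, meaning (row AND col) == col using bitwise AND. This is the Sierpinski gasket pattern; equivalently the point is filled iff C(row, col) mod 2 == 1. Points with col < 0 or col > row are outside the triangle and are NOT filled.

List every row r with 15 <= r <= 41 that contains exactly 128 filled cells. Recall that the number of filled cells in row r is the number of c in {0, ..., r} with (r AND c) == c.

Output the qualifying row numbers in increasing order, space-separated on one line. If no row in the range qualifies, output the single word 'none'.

Answer: none

Derivation:
Row r has 2^popcount(r) filled cells, so we need popcount(r) = log2(128) = 7.
Scan r = 15..41 and keep those with exactly 7 one-bits:
r=15=1111 popcount=4 -> skip
r=16=10000 popcount=1 -> skip
r=17=10001 popcount=2 -> skip
r=18=10010 popcount=2 -> skip
r=19=10011 popcount=3 -> skip
r=20=10100 popcount=2 -> skip
r=21=10101 popcount=3 -> skip
r=22=10110 popcount=3 -> skip
r=23=10111 popcount=4 -> skip
r=24=11000 popcount=2 -> skip
r=25=11001 popcount=3 -> skip
r=26=11010 popcount=3 -> skip
r=27=11011 popcount=4 -> skip
r=28=11100 popcount=3 -> skip
r=29=11101 popcount=4 -> skip
r=30=11110 popcount=4 -> skip
r=31=11111 popcount=5 -> skip
r=32=100000 popcount=1 -> skip
r=33=100001 popcount=2 -> skip
r=34=100010 popcount=2 -> skip
r=35=100011 popcount=3 -> skip
r=36=100100 popcount=2 -> skip
r=37=100101 popcount=3 -> skip
r=38=100110 popcount=3 -> skip
r=39=100111 popcount=4 -> skip
r=40=101000 popcount=2 -> skip
r=41=101001 popcount=3 -> skip
Kept rows: none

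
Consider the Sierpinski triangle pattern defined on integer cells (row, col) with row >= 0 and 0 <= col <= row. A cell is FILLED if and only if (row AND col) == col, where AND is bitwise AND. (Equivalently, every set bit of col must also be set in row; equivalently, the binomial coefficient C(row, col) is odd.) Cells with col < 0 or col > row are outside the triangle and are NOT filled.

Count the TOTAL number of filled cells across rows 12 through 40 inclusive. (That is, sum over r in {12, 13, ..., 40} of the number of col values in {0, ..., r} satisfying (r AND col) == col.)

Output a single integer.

r12=1100 pc2: +4 =4
r13=1101 pc3: +8 =12
r14=1110 pc3: +8 =20
r15=1111 pc4: +16 =36
r16=10000 pc1: +2 =38
r17=10001 pc2: +4 =42
r18=10010 pc2: +4 =46
r19=10011 pc3: +8 =54
r20=10100 pc2: +4 =58
r21=10101 pc3: +8 =66
r22=10110 pc3: +8 =74
r23=10111 pc4: +16 =90
r24=11000 pc2: +4 =94
r25=11001 pc3: +8 =102
r26=11010 pc3: +8 =110
r27=11011 pc4: +16 =126
r28=11100 pc3: +8 =134
r29=11101 pc4: +16 =150
r30=11110 pc4: +16 =166
r31=11111 pc5: +32 =198
r32=100000 pc1: +2 =200
r33=100001 pc2: +4 =204
r34=100010 pc2: +4 =208
r35=100011 pc3: +8 =216
r36=100100 pc2: +4 =220
r37=100101 pc3: +8 =228
r38=100110 pc3: +8 =236
r39=100111 pc4: +16 =252
r40=101000 pc2: +4 =256

Answer: 256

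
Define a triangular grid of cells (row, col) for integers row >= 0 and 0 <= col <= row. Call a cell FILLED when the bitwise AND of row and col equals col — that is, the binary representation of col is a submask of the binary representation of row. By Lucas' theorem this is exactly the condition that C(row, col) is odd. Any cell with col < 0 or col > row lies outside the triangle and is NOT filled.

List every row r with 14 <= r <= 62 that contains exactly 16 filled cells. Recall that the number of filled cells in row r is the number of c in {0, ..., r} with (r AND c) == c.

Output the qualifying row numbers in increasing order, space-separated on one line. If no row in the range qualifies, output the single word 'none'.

Row r has 2^popcount(r) filled cells, so we need popcount(r) = log2(16) = 4.
Scan r = 14..62 and keep those with exactly 4 one-bits:
r=14=1110 popcount=3 -> skip
r=15=1111 popcount=4 -> KEEP
r=16=10000 popcount=1 -> skip
r=17=10001 popcount=2 -> skip
r=18=10010 popcount=2 -> skip
r=19=10011 popcount=3 -> skip
r=20=10100 popcount=2 -> skip
r=21=10101 popcount=3 -> skip
r=22=10110 popcount=3 -> skip
r=23=10111 popcount=4 -> KEEP
r=24=11000 popcount=2 -> skip
r=25=11001 popcount=3 -> skip
r=26=11010 popcount=3 -> skip
r=27=11011 popcount=4 -> KEEP
r=28=11100 popcount=3 -> skip
r=29=11101 popcount=4 -> KEEP
r=30=11110 popcount=4 -> KEEP
r=31=11111 popcount=5 -> skip
r=32=100000 popcount=1 -> skip
r=33=100001 popcount=2 -> skip
r=34=100010 popcount=2 -> skip
r=35=100011 popcount=3 -> skip
r=36=100100 popcount=2 -> skip
r=37=100101 popcount=3 -> skip
r=38=100110 popcount=3 -> skip
r=39=100111 popcount=4 -> KEEP
r=40=101000 popcount=2 -> skip
r=41=101001 popcount=3 -> skip
r=42=101010 popcount=3 -> skip
r=43=101011 popcount=4 -> KEEP
r=44=101100 popcount=3 -> skip
r=45=101101 popcount=4 -> KEEP
r=46=101110 popcount=4 -> KEEP
r=47=101111 popcount=5 -> skip
r=48=110000 popcount=2 -> skip
r=49=110001 popcount=3 -> skip
r=50=110010 popcount=3 -> skip
r=51=110011 popcount=4 -> KEEP
r=52=110100 popcount=3 -> skip
r=53=110101 popcount=4 -> KEEP
r=54=110110 popcount=4 -> KEEP
r=55=110111 popcount=5 -> skip
r=56=111000 popcount=3 -> skip
r=57=111001 popcount=4 -> KEEP
r=58=111010 popcount=4 -> KEEP
r=59=111011 popcount=5 -> skip
r=60=111100 popcount=4 -> KEEP
r=61=111101 popcount=5 -> skip
r=62=111110 popcount=5 -> skip
Kept rows: 15 23 27 29 30 39 43 45 46 51 53 54 57 58 60

Answer: 15 23 27 29 30 39 43 45 46 51 53 54 57 58 60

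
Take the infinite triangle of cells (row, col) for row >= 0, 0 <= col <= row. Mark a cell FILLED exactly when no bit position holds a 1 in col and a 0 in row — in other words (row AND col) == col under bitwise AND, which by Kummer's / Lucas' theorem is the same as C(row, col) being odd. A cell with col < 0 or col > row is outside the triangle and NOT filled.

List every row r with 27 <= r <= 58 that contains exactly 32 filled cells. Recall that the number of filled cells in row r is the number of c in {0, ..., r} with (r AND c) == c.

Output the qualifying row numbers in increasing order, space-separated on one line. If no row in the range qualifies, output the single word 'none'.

Answer: 31 47 55

Derivation:
Row r has 2^popcount(r) filled cells, so we need popcount(r) = log2(32) = 5.
Scan r = 27..58 and keep those with exactly 5 one-bits:
r=27=11011 popcount=4 -> skip
r=28=11100 popcount=3 -> skip
r=29=11101 popcount=4 -> skip
r=30=11110 popcount=4 -> skip
r=31=11111 popcount=5 -> KEEP
r=32=100000 popcount=1 -> skip
r=33=100001 popcount=2 -> skip
r=34=100010 popcount=2 -> skip
r=35=100011 popcount=3 -> skip
r=36=100100 popcount=2 -> skip
r=37=100101 popcount=3 -> skip
r=38=100110 popcount=3 -> skip
r=39=100111 popcount=4 -> skip
r=40=101000 popcount=2 -> skip
r=41=101001 popcount=3 -> skip
r=42=101010 popcount=3 -> skip
r=43=101011 popcount=4 -> skip
r=44=101100 popcount=3 -> skip
r=45=101101 popcount=4 -> skip
r=46=101110 popcount=4 -> skip
r=47=101111 popcount=5 -> KEEP
r=48=110000 popcount=2 -> skip
r=49=110001 popcount=3 -> skip
r=50=110010 popcount=3 -> skip
r=51=110011 popcount=4 -> skip
r=52=110100 popcount=3 -> skip
r=53=110101 popcount=4 -> skip
r=54=110110 popcount=4 -> skip
r=55=110111 popcount=5 -> KEEP
r=56=111000 popcount=3 -> skip
r=57=111001 popcount=4 -> skip
r=58=111010 popcount=4 -> skip
Kept rows: 31 47 55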